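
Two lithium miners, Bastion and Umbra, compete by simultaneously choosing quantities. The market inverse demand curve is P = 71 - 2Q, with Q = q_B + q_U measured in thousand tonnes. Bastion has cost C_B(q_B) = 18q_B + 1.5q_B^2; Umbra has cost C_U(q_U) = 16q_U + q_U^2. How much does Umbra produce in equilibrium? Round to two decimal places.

Bastion's profit: π_B = (71 - 2Q)q_B - (18q_B + (3/2)q_B²). Setting ∂π_B/∂q_B = 0: 53 - 7q_B - 2(q_U) = 0.
Umbra's first-order condition: 55 - 6q_U - 2(q_B) = 0.
Best responses: q_B = (53 - 2q_U)/7, q_U = (55 - 2q_B)/6.
Substituting one into the other gives q_B = 104/19 and q_U = 279/38.

7.34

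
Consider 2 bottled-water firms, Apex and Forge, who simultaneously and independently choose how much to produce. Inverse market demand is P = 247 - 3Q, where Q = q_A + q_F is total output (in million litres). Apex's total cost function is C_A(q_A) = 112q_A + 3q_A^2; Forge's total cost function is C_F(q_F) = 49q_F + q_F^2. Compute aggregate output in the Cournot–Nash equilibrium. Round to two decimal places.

28.24

Apex's profit: π_A = (247 - 3Q)q_A - (112q_A + 3q_A²). Setting ∂π_A/∂q_A = 0: 135 - 12q_A - 3(q_F) = 0.
Forge's first-order condition: 198 - 8q_F - 3(q_A) = 0.
Best responses: q_A = (135 - 3q_F)/12, q_F = (198 - 3q_A)/8.
Substituting one into the other gives q_A = 162/29 and q_F = 657/29.
Total output Q = 162/29 + 657/29 = 819/29.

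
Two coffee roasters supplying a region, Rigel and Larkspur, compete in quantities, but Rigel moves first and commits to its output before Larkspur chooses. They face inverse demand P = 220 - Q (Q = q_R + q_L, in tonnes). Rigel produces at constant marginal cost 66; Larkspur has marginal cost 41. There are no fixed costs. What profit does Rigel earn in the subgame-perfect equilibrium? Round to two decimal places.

The follower Larkspur best-responds to any q_R: π_L = (220 - Q)q_L - 41q_L.
Setting the follower's marginal profit to zero, 179 - q_R - 2q_L = 0, i.e. q_L = (179 - q_R)/2.
The leader anticipates this reaction. Substituting into P = 220 - Q gives P = 261/2 - (1/2)q_R, so π_R = (261/2 - (1/2)q_R)q_R - 66q_R.
Leader FOC: 129/2 - q_R = 0, so q_R = 129/2.
Then q_L = (179 - 129/2)/2 = 229/4.
Price P = 220 - 487/4 = 393/4.
Rigel's profit: (393/4 - 66)·(129/2) = 2080.1250.

2080.13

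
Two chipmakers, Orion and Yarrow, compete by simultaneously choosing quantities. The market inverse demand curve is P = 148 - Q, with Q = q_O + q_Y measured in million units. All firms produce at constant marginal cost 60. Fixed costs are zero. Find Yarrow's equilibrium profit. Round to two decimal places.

860.44

Each firm earns π_i = (148 - Q)q_i - 60q_i.
First-order condition (treating rivals' output as given): 88 - 2q_i - q_j = 0.
By symmetry each firm produces the same amount; substituting q_j = q_i yields q_i = 88/3.
Price P = 148 - 176/3 = 268/3.
Yarrow's profit: (268/3 - 60)·(88/3) = 860.4444.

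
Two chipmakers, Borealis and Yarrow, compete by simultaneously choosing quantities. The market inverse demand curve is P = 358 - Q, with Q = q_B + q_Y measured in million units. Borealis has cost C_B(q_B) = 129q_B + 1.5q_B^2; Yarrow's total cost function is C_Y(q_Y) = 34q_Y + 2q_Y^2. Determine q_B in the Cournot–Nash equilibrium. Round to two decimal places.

Borealis's profit: π_B = (358 - Q)q_B - (129q_B + (3/2)q_B²). Setting ∂π_B/∂q_B = 0: 229 - 5q_B - (q_Y) = 0.
Yarrow's first-order condition: 324 - 6q_Y - (q_B) = 0.
So q_B = (229 - q_Y)/5 and q_Y = (324 - q_B)/6.
Solving the pair: q_B = 1050/29, q_Y = 1391/29.

36.21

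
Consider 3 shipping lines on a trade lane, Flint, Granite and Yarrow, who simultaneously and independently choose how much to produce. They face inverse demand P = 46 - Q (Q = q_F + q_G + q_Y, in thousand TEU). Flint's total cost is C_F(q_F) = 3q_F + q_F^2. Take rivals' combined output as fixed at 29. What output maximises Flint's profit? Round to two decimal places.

With rivals' combined output fixed at 29, Flint's profit is π_F = (46 - 29 - q_F)q_F - (3q_F + q_F²) = (17 - q_F)q_F - (3q_F + q_F²).
∂π_F/∂q_F = 14 - 4q_F = 0, so q_F = 7/2.

3.50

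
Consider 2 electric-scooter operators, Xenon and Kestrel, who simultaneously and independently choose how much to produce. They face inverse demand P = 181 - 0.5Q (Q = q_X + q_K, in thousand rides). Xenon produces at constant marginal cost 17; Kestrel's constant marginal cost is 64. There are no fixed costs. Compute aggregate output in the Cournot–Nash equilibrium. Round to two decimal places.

187.33

Xenon's profit: π_X = (181 - 0.5Q)q_X - (17q_X). Setting ∂π_X/∂q_X = 0: 164 - q_X - (1/2)(q_K) = 0.
Kestrel's first-order condition: 117 - q_K - (1/2)(q_X) = 0.
Rearranging gives the reaction functions q_X = (164 - (1/2)q_K) and q_K = (117 - (1/2)q_X).
Solving the pair: q_X = 422/3, q_K = 140/3.
Total output Q = 422/3 + 140/3 = 562/3.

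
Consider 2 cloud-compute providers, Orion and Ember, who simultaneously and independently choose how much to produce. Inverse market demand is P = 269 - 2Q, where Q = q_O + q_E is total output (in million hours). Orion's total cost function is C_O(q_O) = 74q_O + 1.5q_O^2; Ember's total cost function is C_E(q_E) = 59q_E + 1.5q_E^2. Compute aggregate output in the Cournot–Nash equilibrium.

45

Orion's profit: π_O = (269 - 2Q)q_O - (74q_O + (3/2)q_O²). Setting ∂π_O/∂q_O = 0: 195 - 7q_O - 2(q_E) = 0.
Ember's profit: π_E = (269 - 2Q)q_E - (59q_E + (3/2)q_E²). Setting ∂π_E/∂q_E = 0: 210 - 7q_E - 2(q_O) = 0.
So q_O = (195 - 2q_E)/7 and q_E = (210 - 2q_O)/7.
Solving the pair: q_O = 21, q_E = 24.
Total output Q = 21 + 24 = 45.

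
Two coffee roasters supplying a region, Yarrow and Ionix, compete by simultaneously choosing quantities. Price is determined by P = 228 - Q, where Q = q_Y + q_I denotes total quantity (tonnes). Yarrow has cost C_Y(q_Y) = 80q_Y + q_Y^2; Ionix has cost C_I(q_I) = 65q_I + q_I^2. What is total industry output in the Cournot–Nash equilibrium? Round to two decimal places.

Yarrow's profit: π_Y = (228 - Q)q_Y - (80q_Y + q_Y²). Setting ∂π_Y/∂q_Y = 0: 148 - 4q_Y - (q_I) = 0.
Ionix's profit: π_I = (228 - Q)q_I - (65q_I + q_I²). Setting ∂π_I/∂q_I = 0: 163 - 4q_I - (q_Y) = 0.
So q_Y = (148 - q_I)/4 and q_I = (163 - q_Y)/4.
Substituting one into the other gives q_Y = 143/5 and q_I = 168/5.
Total output Q = 143/5 + 168/5 = 311/5.

62.20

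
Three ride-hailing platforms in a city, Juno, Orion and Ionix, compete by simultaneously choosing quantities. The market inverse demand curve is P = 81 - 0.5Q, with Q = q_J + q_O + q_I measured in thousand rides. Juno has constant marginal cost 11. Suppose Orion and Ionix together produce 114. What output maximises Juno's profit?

With rivals' combined output fixed at 114, Juno's profit is π_J = (81 - (1/2)·114 - (1/2)q_J)q_J - (11q_J) = (24 - (1/2)q_J)q_J - (11q_J).
∂π_J/∂q_J = 13 - q_J = 0, so q_J = 13.

13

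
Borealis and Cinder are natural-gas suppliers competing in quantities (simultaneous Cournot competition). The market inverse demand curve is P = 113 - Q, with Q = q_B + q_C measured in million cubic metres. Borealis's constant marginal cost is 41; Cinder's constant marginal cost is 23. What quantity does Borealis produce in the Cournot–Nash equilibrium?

Borealis's profit: π_B = (113 - Q)q_B - (41q_B). Setting ∂π_B/∂q_B = 0: 72 - 2q_B - (q_C) = 0.
Cinder's profit: π_C = (113 - Q)q_C - (23q_C). Setting ∂π_C/∂q_C = 0: 90 - 2q_C - (q_B) = 0.
Best responses: q_B = (72 - q_C)/2, q_C = (90 - q_B)/2.
Solving the pair: q_B = 18, q_C = 36.

18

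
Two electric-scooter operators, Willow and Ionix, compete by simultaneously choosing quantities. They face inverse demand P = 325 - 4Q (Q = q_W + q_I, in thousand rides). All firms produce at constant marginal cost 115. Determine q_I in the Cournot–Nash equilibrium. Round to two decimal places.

17.50

A representative firm's profit is π_i = q_i(325 - 4Q) - 115q_i.
Setting ∂π_i/∂q_i = 0 with rivals' quantities fixed: 210 - 8q_i - 4q_j = 0.
With identical firms every q_j equals q_i, so q_j = q_i and 210 = 12q_i, giving q_i = 35/2.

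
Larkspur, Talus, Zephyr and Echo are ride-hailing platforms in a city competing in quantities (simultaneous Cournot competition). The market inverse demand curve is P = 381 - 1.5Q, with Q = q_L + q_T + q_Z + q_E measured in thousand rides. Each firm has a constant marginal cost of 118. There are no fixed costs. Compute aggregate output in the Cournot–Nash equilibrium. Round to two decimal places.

A representative firm's profit is π_i = q_i(381 - 1.5Q) - 118q_i.
First-order condition (treating rivals' output as given): 263 - 3q_i - (3/2)·Σ_{j≠i} q_j = 0.
With identical firms every q_j equals q_i, so Σ_{j≠i} q_j = 3q_i and 263 = (15/2)q_i, giving q_i = 526/15.
Total output Q = 526/15 + 526/15 + 526/15 + 526/15 = 140.2667.

140.27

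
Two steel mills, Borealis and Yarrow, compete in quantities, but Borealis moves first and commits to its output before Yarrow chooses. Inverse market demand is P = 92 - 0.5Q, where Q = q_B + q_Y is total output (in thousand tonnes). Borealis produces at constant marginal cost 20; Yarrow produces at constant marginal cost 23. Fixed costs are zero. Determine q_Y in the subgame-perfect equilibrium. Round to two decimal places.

The follower Yarrow best-responds to any q_B: π_Y = (92 - 0.5Q)q_Y - 23q_Y.
∂π_Y/∂q_Y = 69 - (1/2)q_B - q_Y = 0 gives the reaction function q_Y = (69 - (1/2)q_B).
Borealis substitutes q_Y(q_B) into its own profit: π_B = q_B(92 - (1/2)q_B - (69 - (1/2)q_B)/2) - 20q_B = (115/2 - (1/4)q_B)q_B - 20q_B.
Leader FOC: 75/2 - (1/2)q_B = 0, so q_B = 75.
Then q_Y = (69 - (1/2)·75) = 63/2.

31.50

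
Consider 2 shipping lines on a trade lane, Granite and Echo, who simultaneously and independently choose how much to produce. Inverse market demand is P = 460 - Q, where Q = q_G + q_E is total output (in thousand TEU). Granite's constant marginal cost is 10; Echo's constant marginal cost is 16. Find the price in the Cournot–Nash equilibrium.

162

Granite's profit: π_G = (460 - Q)q_G - (10q_G). Setting ∂π_G/∂q_G = 0: 450 - 2q_G - (q_E) = 0.
Echo's profit: π_E = (460 - Q)q_E - (16q_E). Setting ∂π_E/∂q_E = 0: 444 - 2q_E - (q_G) = 0.
So q_G = (450 - q_E)/2 and q_E = (444 - q_G)/2.
Solving the pair: q_G = 152, q_E = 146.
Total output Q = 298, so price P = 460 - 298 = 162.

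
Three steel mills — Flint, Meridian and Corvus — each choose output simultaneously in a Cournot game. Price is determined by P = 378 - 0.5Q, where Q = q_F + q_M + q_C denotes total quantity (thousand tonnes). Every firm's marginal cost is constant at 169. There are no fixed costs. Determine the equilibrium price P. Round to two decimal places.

A representative firm's profit is π_i = q_i(378 - 0.5Q) - 169q_i.
First-order condition (treating rivals' output as given): 209 - q_i - (1/2)·Σ_{j≠i} q_j = 0.
By symmetry each firm produces the same amount; substituting Σ_{j≠i} q_j = 2q_i yields q_i = 209/2.
Total output Q = 627/2, so price P = 378 - (1/2)·(627/2) = 885/4.

221.25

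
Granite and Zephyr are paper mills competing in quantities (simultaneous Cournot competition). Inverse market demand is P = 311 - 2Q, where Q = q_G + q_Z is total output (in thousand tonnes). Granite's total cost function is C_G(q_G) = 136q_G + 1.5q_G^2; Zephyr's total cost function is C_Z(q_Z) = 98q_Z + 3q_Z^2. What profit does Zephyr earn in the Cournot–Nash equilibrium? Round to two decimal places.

1494.35

Granite's profit: π_G = (311 - 2Q)q_G - (136q_G + (3/2)q_G²). Setting ∂π_G/∂q_G = 0: 175 - 7q_G - 2(q_Z) = 0.
Zephyr's first-order condition: 213 - 10q_Z - 2(q_G) = 0.
Best responses: q_G = (175 - 2q_Z)/7, q_Z = (213 - 2q_G)/10.
Solving the pair: q_G = 662/33, q_Z = 1141/66.
Price P = 311 - 2·37.3485 = 236.3030.
Zephyr's profit: 236.3030·(1141/66) - 98·(1141/66) - 3(1141/66)² = 1494.3538.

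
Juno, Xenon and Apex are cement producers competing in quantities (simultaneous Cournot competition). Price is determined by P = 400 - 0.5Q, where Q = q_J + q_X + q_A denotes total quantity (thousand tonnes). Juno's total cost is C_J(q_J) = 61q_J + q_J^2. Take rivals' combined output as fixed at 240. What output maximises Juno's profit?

With rivals' combined output fixed at 240, Juno's profit is π_J = (400 - (1/2)·240 - (1/2)q_J)q_J - (61q_J + q_J²) = (280 - (1/2)q_J)q_J - (61q_J + q_J²).
∂π_J/∂q_J = 219 - 3q_J = 0, so q_J = 73.

73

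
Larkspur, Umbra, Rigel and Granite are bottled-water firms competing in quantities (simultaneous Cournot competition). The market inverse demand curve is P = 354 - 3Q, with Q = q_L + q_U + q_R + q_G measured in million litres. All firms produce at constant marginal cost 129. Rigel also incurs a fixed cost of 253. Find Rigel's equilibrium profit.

422

Each firm earns π_i = (354 - 3Q)q_i - 129q_i.
First-order condition (treating rivals' output as given): 225 - 6q_i - 3·Σ_{j≠i} q_j = 0.
With identical firms every q_j equals q_i, so Σ_{j≠i} q_j = 3q_i and 225 = 15q_i, giving q_i = 15.
Price P = 354 - 3·60 = 174.
Rigel's profit: (174 - 129)·15 - 253 = 422.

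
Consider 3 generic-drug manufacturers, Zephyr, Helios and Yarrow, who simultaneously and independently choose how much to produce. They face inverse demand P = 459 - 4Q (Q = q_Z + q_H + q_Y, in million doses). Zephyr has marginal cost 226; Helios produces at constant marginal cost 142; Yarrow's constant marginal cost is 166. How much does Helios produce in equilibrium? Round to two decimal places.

Zephyr's profit: π_Z = (459 - 4Q)q_Z - (226q_Z). Setting ∂π_Z/∂q_Z = 0: 233 - 8q_Z - 4(q_H + q_Y) = 0.
Helios's first-order condition: 317 - 8q_H - 4(q_Z + q_Y) = 0.
Yarrow's first-order condition: 293 - 8q_Y - 4(q_Z + q_H) = 0.
Summing all 3 equations gives 843 − 16Q = 0, hence Q = 843/16.
Back-substituting: q_Z = (233 − 843/4)/4 = 89/16, q_H = (317 − 843/4)/4 = 425/16, q_Y = (293 − 843/4)/4 = 329/16.

26.56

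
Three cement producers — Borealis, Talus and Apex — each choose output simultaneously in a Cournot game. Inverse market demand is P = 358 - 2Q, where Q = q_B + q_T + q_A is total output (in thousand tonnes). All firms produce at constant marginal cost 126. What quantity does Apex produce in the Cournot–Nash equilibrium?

A representative firm's profit is π_i = q_i(358 - 2Q) - 126q_i.
Setting ∂π_i/∂q_i = 0 with rivals' quantities fixed: 232 - 4q_i - 2·Σ_{j≠i} q_j = 0.
With identical firms every q_j equals q_i, so Σ_{j≠i} q_j = 2q_i and 232 = 8q_i, giving q_i = 29.

29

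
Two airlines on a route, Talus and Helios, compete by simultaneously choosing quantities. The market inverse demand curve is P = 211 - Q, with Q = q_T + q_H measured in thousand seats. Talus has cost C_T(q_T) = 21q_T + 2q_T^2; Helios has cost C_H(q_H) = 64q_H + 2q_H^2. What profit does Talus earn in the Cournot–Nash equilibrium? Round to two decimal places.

2414.81

Talus's profit: π_T = (211 - Q)q_T - (21q_T + 2q_T²). Setting ∂π_T/∂q_T = 0: 190 - 6q_T - (q_H) = 0.
Helios's first-order condition: 147 - 6q_H - (q_T) = 0.
Rearranging gives the reaction functions q_T = (190 - q_H)/6 and q_H = (147 - q_T)/6.
Substituting one into the other gives q_T = 993/35 and q_H = 692/35.
Price P = 211 - 337/7 = 1140/7.
Talus's profit: (1140/7)·(993/35) - 21·(993/35) - 2(993/35)² = 2414.8139.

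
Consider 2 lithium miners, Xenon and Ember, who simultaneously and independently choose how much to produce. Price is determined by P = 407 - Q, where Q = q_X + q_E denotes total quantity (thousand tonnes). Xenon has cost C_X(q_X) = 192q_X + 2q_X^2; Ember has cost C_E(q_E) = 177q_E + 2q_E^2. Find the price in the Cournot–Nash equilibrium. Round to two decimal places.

Xenon's profit: π_X = (407 - Q)q_X - (192q_X + 2q_X²). Setting ∂π_X/∂q_X = 0: 215 - 6q_X - (q_E) = 0.
Ember's first-order condition: 230 - 6q_E - (q_X) = 0.
Best responses: q_X = (215 - q_E)/6, q_E = (230 - q_X)/6.
Substituting one into the other gives q_X = 212/7 and q_E = 233/7.
Total output Q = 445/7, so price P = 407 - 445/7 = 343.4286.

343.43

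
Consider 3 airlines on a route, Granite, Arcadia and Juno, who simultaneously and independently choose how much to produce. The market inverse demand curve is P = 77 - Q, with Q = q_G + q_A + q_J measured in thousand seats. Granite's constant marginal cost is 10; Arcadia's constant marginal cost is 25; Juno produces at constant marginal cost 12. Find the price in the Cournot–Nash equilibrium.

Granite's profit: π_G = (77 - Q)q_G - (10q_G). Setting ∂π_G/∂q_G = 0: 67 - 2q_G - (q_A + q_J) = 0.
Arcadia's first-order condition: 52 - 2q_A - (q_G + q_J) = 0.
Juno's first-order condition: 65 - 2q_J - (q_G + q_A) = 0.
Summing all 3 equations gives 184 − 4Q = 0, hence Q = 46.
Back-substituting: q_G = (67 − 46) = 21, q_A = (52 − 46) = 6, q_J = (65 − 46) = 19.
Total output Q = 46, so price P = 77 - 46 = 31.

31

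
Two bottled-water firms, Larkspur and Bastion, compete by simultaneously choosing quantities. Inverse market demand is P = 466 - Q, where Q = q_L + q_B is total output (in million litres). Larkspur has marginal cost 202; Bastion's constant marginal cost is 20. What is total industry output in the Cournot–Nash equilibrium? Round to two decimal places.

Larkspur's profit: π_L = (466 - Q)q_L - (202q_L). Setting ∂π_L/∂q_L = 0: 264 - 2q_L - (q_B) = 0.
Bastion's profit: π_B = (466 - Q)q_B - (20q_B). Setting ∂π_B/∂q_B = 0: 446 - 2q_B - (q_L) = 0.
Best responses: q_L = (264 - q_B)/2, q_B = (446 - q_L)/2.
Substituting one into the other gives q_L = 82/3 and q_B = 628/3.
Total output Q = 82/3 + 628/3 = 710/3.

236.67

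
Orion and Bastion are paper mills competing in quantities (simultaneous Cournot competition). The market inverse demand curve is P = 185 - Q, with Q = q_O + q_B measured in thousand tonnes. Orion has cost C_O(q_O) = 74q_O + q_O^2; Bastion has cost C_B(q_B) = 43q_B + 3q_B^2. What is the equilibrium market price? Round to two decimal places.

146.19

Orion's profit: π_O = (185 - Q)q_O - (74q_O + q_O²). Setting ∂π_O/∂q_O = 0: 111 - 4q_O - (q_B) = 0.
Bastion's first-order condition: 142 - 8q_B - (q_O) = 0.
Best responses: q_O = (111 - q_B)/4, q_B = (142 - q_O)/8.
Solving the pair: q_O = 746/31, q_B = 457/31.
Total output Q = 1203/31, so price P = 185 - 1203/31 = 146.1935.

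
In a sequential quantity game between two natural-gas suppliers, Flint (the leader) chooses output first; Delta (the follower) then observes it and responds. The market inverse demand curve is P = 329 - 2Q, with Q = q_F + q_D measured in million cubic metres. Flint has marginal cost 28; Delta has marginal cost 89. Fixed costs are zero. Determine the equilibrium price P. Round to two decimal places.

118.50

The follower Delta best-responds to any q_F: π_D = (329 - 2Q)q_D - 89q_D.
Setting the follower's marginal profit to zero, 240 - 2q_F - 4q_D = 0, i.e. q_D = (240 - 2q_F)/4.
The leader anticipates this reaction. Substituting into P = 329 - 2Q gives P = 209 - q_F, so π_F = (209 - q_F)q_F - 28q_F.
Maximising: ∂π_F/∂q_F = 181 - 2q_F = 0, giving q_F = 181/2.
Then q_D = (240 - 2·(181/2))/4 = 59/4.
Total output Q = 421/4, so price P = 329 - 2·(421/4) = 237/2.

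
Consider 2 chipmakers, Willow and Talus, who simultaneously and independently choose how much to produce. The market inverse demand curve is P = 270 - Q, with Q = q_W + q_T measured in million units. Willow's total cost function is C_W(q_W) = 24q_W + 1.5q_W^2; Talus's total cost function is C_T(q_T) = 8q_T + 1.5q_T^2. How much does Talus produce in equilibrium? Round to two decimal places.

Willow's profit: π_W = (270 - Q)q_W - (24q_W + (3/2)q_W²). Setting ∂π_W/∂q_W = 0: 246 - 5q_W - (q_T) = 0.
Talus's first-order condition: 262 - 5q_T - (q_W) = 0.
Rearranging gives the reaction functions q_W = (246 - q_T)/5 and q_T = (262 - q_W)/5.
Substituting one into the other gives q_W = 121/3 and q_T = 133/3.

44.33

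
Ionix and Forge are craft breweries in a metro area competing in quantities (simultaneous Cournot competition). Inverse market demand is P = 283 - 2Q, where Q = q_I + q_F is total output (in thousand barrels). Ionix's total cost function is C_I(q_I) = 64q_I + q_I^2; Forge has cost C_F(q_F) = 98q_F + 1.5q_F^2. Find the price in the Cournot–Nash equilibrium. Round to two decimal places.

186.42

Ionix's profit: π_I = (283 - 2Q)q_I - (64q_I + q_I²). Setting ∂π_I/∂q_I = 0: 219 - 6q_I - 2(q_F) = 0.
Forge's first-order condition: 185 - 7q_F - 2(q_I) = 0.
Best responses: q_I = (219 - 2q_F)/6, q_F = (185 - 2q_I)/7.
Solving the pair: q_I = 1163/38, q_F = 336/19.
Total output Q = 1835/38, so price P = 283 - 2·(1835/38) = 186.4211.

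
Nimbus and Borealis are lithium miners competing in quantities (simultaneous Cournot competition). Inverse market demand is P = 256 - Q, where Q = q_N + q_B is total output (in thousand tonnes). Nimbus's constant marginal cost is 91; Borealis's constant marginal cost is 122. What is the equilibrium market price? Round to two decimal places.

Nimbus's profit: π_N = (256 - Q)q_N - (91q_N). Setting ∂π_N/∂q_N = 0: 165 - 2q_N - (q_B) = 0.
Borealis's profit: π_B = (256 - Q)q_B - (122q_B). Setting ∂π_B/∂q_B = 0: 134 - 2q_B - (q_N) = 0.
So q_N = (165 - q_B)/2 and q_B = (134 - q_N)/2.
Solving the pair: q_N = 196/3, q_B = 103/3.
Total output Q = 299/3, so price P = 256 - 299/3 = 469/3.

156.33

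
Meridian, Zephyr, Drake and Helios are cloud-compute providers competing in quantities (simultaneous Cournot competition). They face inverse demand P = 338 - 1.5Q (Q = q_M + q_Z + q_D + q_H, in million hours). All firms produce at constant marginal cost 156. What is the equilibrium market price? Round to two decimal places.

192.40

A representative firm's profit is π_i = q_i(338 - 1.5Q) - 156q_i.
First-order condition (treating rivals' output as given): 182 - 3q_i - (3/2)·Σ_{j≠i} q_j = 0.
By symmetry each firm produces the same amount; substituting Σ_{j≠i} q_j = 3q_i yields q_i = 182/(15/2) = 364/15.
Total output Q = 1456/15, so price P = 338 - (3/2)·(1456/15) = 962/5.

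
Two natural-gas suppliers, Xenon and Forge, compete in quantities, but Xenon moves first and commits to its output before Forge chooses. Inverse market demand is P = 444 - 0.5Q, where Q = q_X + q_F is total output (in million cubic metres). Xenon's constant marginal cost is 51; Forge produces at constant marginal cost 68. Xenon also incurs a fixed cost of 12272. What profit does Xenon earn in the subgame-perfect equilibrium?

The follower Forge best-responds to any q_X: π_F = (444 - 0.5Q)q_F - 68q_F.
Setting the follower's marginal profit to zero, 376 - (1/2)q_X - q_F = 0, i.e. q_F = (376 - (1/2)q_X).
The leader anticipates this reaction. Substituting into P = 444 - 0.5Q gives P = 256 - (1/4)q_X, so π_X = (256 - (1/4)q_X)q_X - 51q_X.
The leader's first-order condition 205 - (1/2)q_X = 0 yields q_X = 410.
Then q_F = (376 - (1/2)·410) = 171.
Price P = 444 - (1/2)·581 = 307/2.
Xenon's profit: (307/2 - 51)·410 - 12272 = 29753.

29753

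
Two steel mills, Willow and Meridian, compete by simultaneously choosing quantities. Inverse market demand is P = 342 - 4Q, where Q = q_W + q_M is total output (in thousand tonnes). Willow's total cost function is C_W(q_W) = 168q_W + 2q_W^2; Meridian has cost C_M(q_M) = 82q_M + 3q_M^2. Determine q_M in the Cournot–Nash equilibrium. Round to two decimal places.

15.95

Willow's profit: π_W = (342 - 4Q)q_W - (168q_W + 2q_W²). Setting ∂π_W/∂q_W = 0: 174 - 12q_W - 4(q_M) = 0.
Meridian's first-order condition: 260 - 14q_M - 4(q_W) = 0.
Rearranging gives the reaction functions q_W = (174 - 4q_M)/12 and q_M = (260 - 4q_W)/14.
Solving the pair: q_W = 349/38, q_M = 303/19.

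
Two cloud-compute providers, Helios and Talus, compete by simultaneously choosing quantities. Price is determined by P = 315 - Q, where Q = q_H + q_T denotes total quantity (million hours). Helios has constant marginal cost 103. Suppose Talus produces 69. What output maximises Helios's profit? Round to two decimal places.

71.50

With the rival's output fixed at 69, Helios's profit is π_H = (315 - 69 - q_H)q_H - (103q_H) = (246 - q_H)q_H - (103q_H).
∂π_H/∂q_H = 143 - 2q_H = 0, so q_H = 143/2.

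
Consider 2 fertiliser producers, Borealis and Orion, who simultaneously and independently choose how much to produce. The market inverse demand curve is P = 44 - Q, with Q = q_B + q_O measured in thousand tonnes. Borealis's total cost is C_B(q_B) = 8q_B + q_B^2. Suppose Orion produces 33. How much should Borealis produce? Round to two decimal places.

0.75

With the rival's output fixed at 33, Borealis's profit is π_B = (44 - 33 - q_B)q_B - (8q_B + q_B²) = (11 - q_B)q_B - (8q_B + q_B²).
∂π_B/∂q_B = 3 - 4q_B = 0, so q_B = 3/4.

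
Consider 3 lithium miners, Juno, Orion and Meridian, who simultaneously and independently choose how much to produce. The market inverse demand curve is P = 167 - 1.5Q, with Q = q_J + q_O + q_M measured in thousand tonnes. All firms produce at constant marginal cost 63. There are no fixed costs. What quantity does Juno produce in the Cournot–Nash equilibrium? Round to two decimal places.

A representative firm's profit is π_i = q_i(167 - 1.5Q) - 63q_i.
First-order condition (treating rivals' output as given): 104 - 3q_i - (3/2)·Σ_{j≠i} q_j = 0.
With identical firms every q_j equals q_i, so Σ_{j≠i} q_j = 2q_i and 104 = 6q_i, giving q_i = 52/3.

17.33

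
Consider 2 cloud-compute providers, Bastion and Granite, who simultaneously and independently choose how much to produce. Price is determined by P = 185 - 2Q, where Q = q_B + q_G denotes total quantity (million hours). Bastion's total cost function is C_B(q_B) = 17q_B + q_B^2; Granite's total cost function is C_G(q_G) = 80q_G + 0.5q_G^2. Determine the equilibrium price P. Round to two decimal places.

Bastion's profit: π_B = (185 - 2Q)q_B - (17q_B + q_B²). Setting ∂π_B/∂q_B = 0: 168 - 6q_B - 2(q_G) = 0.
Granite's profit: π_G = (185 - 2Q)q_G - (80q_G + (1/2)q_G²). Setting ∂π_G/∂q_G = 0: 105 - 5q_G - 2(q_B) = 0.
Best responses: q_B = (168 - 2q_G)/6, q_G = (105 - 2q_B)/5.
Substituting one into the other gives q_B = 315/13 and q_G = 147/13.
Total output Q = 462/13, so price P = 185 - 2·(462/13) = 1481/13.

113.92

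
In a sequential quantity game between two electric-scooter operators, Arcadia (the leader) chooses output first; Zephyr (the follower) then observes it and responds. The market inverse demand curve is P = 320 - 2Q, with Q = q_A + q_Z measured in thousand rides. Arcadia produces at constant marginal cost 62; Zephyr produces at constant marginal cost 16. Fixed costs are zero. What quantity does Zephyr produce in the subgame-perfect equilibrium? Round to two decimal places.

49.50

Solve by backward induction. Given q_A, the follower Zephyr maximises π_Z = (320 - 2q_A - 2q_Z)q_Z - 16q_Z.
∂π_Z/∂q_Z = 304 - 2q_A - 4q_Z = 0 gives the reaction function q_Z = (304 - 2q_A)/4.
Arcadia substitutes q_Z(q_A) into its own profit: π_A = q_A(320 - 2q_A - (304 - 2q_A)/2) - 62q_A = (168 - q_A)q_A - 62q_A.
Leader FOC: 106 - 2q_A = 0, so q_A = 53.
Then q_Z = (304 - 2·53)/4 = 99/2.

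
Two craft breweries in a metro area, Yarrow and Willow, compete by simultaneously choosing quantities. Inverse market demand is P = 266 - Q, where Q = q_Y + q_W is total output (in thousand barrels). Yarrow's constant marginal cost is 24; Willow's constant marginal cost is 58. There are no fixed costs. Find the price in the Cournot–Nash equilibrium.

116

Yarrow's profit: π_Y = (266 - Q)q_Y - (24q_Y). Setting ∂π_Y/∂q_Y = 0: 242 - 2q_Y - (q_W) = 0.
Willow's first-order condition: 208 - 2q_W - (q_Y) = 0.
Best responses: q_Y = (242 - q_W)/2, q_W = (208 - q_Y)/2.
Solving the pair: q_Y = 92, q_W = 58.
Total output Q = 150, so price P = 266 - 150 = 116.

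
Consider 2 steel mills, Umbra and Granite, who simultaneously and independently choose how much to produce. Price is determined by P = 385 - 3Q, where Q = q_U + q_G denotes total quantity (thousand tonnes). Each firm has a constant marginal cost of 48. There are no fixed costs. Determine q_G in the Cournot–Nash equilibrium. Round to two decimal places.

37.44

A representative firm's profit is π_i = q_i(385 - 3Q) - 48q_i.
Setting ∂π_i/∂q_i = 0 with rivals' quantities fixed: 337 - 6q_i - 3q_j = 0.
By symmetry each firm produces the same amount; substituting q_j = q_i yields q_i = 337/9.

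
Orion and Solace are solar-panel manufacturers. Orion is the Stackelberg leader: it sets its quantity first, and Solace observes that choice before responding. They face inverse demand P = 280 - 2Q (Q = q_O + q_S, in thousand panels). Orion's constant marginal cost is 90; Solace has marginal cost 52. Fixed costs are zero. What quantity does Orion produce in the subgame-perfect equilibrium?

The follower Solace best-responds to any q_O: π_S = (280 - 2Q)q_S - 52q_S.
Setting the follower's marginal profit to zero, 228 - 2q_O - 4q_S = 0, i.e. q_S = (228 - 2q_O)/4.
Orion substitutes q_S(q_O) into its own profit: π_O = q_O(280 - 2q_O - (228 - 2q_O)/2) - 90q_O = (166 - q_O)q_O - 90q_O.
Leader FOC: 76 - 2q_O = 0, so q_O = 38.
Then q_S = (228 - 2·38)/4 = 38.

38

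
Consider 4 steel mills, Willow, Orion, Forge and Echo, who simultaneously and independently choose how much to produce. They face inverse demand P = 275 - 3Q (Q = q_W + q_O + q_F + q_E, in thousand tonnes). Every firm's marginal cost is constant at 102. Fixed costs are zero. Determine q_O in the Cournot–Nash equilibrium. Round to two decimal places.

A representative firm's profit is π_i = q_i(275 - 3Q) - 102q_i.
First-order condition (treating rivals' output as given): 173 - 6q_i - 3·Σ_{j≠i} q_j = 0.
With identical firms every q_j equals q_i, so Σ_{j≠i} q_j = 3q_i and 173 = 15q_i, giving q_i = 173/15.

11.53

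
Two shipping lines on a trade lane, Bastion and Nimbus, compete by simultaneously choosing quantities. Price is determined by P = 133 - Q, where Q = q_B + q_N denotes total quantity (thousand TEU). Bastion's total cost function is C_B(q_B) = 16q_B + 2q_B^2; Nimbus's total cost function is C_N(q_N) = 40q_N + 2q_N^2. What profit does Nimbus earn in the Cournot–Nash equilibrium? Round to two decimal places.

Bastion's profit: π_B = (133 - Q)q_B - (16q_B + 2q_B²). Setting ∂π_B/∂q_B = 0: 117 - 6q_B - (q_N) = 0.
Nimbus's first-order condition: 93 - 6q_N - (q_B) = 0.
Best responses: q_B = (117 - q_N)/6, q_N = (93 - q_B)/6.
Substituting one into the other gives q_B = 87/5 and q_N = 63/5.
Price P = 133 - 30 = 103.
Nimbus's profit: 103·(63/5) - 40·(63/5) - 2(63/5)² = 476.2800.

476.28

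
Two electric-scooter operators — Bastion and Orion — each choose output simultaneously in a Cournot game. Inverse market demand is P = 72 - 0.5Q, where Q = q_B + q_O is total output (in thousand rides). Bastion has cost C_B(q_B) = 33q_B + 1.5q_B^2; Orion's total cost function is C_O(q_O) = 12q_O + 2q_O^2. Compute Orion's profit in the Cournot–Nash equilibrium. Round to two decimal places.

311.62

Bastion's profit: π_B = (72 - 0.5Q)q_B - (33q_B + (3/2)q_B²). Setting ∂π_B/∂q_B = 0: 39 - 4q_B - (1/2)(q_O) = 0.
Orion's first-order condition: 60 - 5q_O - (1/2)(q_B) = 0.
Rearranging gives the reaction functions q_B = (39 - (1/2)q_O)/4 and q_O = (60 - (1/2)q_B)/5.
Substituting one into the other gives q_B = 660/79 and q_O = 882/79.
Price P = 72 - (1/2)·(1542/79) = 62.2405.
Orion's profit: 62.2405·(882/79) - 12·(882/79) - 2(882/79)² = 311.6183.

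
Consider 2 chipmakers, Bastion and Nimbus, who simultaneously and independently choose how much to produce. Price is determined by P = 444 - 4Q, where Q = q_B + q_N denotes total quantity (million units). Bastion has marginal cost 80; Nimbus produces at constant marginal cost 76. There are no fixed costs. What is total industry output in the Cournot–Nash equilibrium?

Bastion's profit: π_B = (444 - 4Q)q_B - (80q_B). Setting ∂π_B/∂q_B = 0: 364 - 8q_B - 4(q_N) = 0.
Nimbus's profit: π_N = (444 - 4Q)q_N - (76q_N). Setting ∂π_N/∂q_N = 0: 368 - 8q_N - 4(q_B) = 0.
Best responses: q_B = (364 - 4q_N)/8, q_N = (368 - 4q_B)/8.
Substituting one into the other gives q_B = 30 and q_N = 31.
Total output Q = 30 + 31 = 61.

61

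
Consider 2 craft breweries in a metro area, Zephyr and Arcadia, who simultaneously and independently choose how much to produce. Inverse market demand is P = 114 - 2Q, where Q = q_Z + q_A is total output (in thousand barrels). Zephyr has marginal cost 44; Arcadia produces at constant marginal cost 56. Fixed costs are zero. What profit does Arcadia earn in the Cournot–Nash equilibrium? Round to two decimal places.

Zephyr's profit: π_Z = (114 - 2Q)q_Z - (44q_Z). Setting ∂π_Z/∂q_Z = 0: 70 - 4q_Z - 2(q_A) = 0.
Arcadia's first-order condition: 58 - 4q_A - 2(q_Z) = 0.
Rearranging gives the reaction functions q_Z = (70 - 2q_A)/4 and q_A = (58 - 2q_Z)/4.
Substituting one into the other gives q_Z = 41/3 and q_A = 23/3.
Price P = 114 - 2·(64/3) = 214/3.
Arcadia's profit: (214/3 - 56)·(23/3) = 1058/9.

117.56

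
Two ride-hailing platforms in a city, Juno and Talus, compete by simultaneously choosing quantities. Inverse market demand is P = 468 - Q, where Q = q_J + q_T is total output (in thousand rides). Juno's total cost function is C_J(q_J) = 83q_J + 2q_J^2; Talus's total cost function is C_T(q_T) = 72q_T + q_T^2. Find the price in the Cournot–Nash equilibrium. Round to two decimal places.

331.70

Juno's profit: π_J = (468 - Q)q_J - (83q_J + 2q_J²). Setting ∂π_J/∂q_J = 0: 385 - 6q_J - (q_T) = 0.
Talus's profit: π_T = (468 - Q)q_T - (72q_T + q_T²). Setting ∂π_T/∂q_T = 0: 396 - 4q_T - (q_J) = 0.
Best responses: q_J = (385 - q_T)/6, q_T = (396 - q_J)/4.
Substituting one into the other gives q_J = 1144/23 and q_T = 1991/23.
Total output Q = 136.3043, so price P = 468 - 136.3043 = 331.6957.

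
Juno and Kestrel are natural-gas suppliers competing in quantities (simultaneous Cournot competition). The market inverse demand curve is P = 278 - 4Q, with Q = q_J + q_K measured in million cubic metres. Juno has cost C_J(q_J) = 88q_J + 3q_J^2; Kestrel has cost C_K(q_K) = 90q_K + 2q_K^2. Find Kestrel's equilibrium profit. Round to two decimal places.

Juno's profit: π_J = (278 - 4Q)q_J - (88q_J + 3q_J²). Setting ∂π_J/∂q_J = 0: 190 - 14q_J - 4(q_K) = 0.
Kestrel's profit: π_K = (278 - 4Q)q_K - (90q_K + 2q_K²). Setting ∂π_K/∂q_K = 0: 188 - 12q_K - 4(q_J) = 0.
Best responses: q_J = (190 - 4q_K)/14, q_K = (188 - 4q_J)/12.
Substituting one into the other gives q_J = 191/19 and q_K = 234/19.
Price P = 278 - 4·(425/19) = 188.5263.
Kestrel's profit: 188.5263·(234/19) - 90·(234/19) - 2(234/19)² = 910.0720.

910.07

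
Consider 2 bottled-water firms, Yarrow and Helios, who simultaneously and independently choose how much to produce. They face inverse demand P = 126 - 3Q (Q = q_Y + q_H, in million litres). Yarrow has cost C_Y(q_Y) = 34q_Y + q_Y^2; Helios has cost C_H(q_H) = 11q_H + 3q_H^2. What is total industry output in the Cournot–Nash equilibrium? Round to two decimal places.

Yarrow's profit: π_Y = (126 - 3Q)q_Y - (34q_Y + q_Y²). Setting ∂π_Y/∂q_Y = 0: 92 - 8q_Y - 3(q_H) = 0.
Helios's first-order condition: 115 - 12q_H - 3(q_Y) = 0.
Rearranging gives the reaction functions q_Y = (92 - 3q_H)/8 and q_H = (115 - 3q_Y)/12.
Solving the pair: q_Y = 253/29, q_H = 644/87.
Total output Q = 253/29 + 644/87 = 1403/87.

16.13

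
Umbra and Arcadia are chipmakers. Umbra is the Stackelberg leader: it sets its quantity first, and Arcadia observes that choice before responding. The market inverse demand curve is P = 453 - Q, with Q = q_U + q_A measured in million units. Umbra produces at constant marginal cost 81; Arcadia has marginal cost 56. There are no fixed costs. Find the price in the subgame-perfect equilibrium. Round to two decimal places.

167.75

The follower Arcadia best-responds to any q_U: π_A = (453 - Q)q_A - 56q_A.
Setting the follower's marginal profit to zero, 397 - q_U - 2q_A = 0, i.e. q_A = (397 - q_U)/2.
The leader anticipates this reaction. Substituting into P = 453 - Q gives P = 509/2 - (1/2)q_U, so π_U = (509/2 - (1/2)q_U)q_U - 81q_U.
Leader FOC: 347/2 - q_U = 0, so q_U = 347/2.
Then q_A = (397 - 347/2)/2 = 447/4.
Total output Q = 1141/4, so price P = 453 - 1141/4 = 671/4.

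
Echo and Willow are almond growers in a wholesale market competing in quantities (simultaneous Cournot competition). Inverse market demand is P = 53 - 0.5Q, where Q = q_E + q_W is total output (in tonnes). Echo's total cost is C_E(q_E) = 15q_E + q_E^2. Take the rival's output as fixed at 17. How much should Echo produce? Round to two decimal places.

9.83

With the rival's output fixed at 17, Echo's profit is π_E = (53 - (1/2)·17 - (1/2)q_E)q_E - (15q_E + q_E²) = (89/2 - (1/2)q_E)q_E - (15q_E + q_E²).
∂π_E/∂q_E = 59/2 - 3q_E = 0, so q_E = 59/6.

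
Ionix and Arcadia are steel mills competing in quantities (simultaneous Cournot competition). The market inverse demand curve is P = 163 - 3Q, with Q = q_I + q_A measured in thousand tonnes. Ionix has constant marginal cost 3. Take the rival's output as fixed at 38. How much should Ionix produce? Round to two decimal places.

With the rival's output fixed at 38, Ionix's profit is π_I = (163 - 3·38 - 3q_I)q_I - (3q_I) = (49 - 3q_I)q_I - (3q_I).
∂π_I/∂q_I = 46 - 6q_I = 0, so q_I = 23/3.

7.67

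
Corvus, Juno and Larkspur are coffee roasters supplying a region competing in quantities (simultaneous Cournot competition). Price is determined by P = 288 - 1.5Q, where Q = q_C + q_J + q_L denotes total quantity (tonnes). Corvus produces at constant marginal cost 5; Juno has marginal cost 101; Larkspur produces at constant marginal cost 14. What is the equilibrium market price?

Corvus's profit: π_C = (288 - 1.5Q)q_C - (5q_C). Setting ∂π_C/∂q_C = 0: 283 - 3q_C - (3/2)(q_J + q_L) = 0.
Juno's first-order condition: 187 - 3q_J - (3/2)(q_C + q_L) = 0.
Larkspur's profit: π_L = (288 - 1.5Q)q_L - (14q_L). Setting ∂π_L/∂q_L = 0: 274 - 3q_L - (3/2)(q_C + q_J) = 0.
Adding the 3 conditions: 744 − 3Q − 3Q = 0, i.e. Q = 124.
Back-substituting: q_C = (283 − 186)/(3/2) = 194/3, q_J = (187 − 186)/(3/2) = 2/3, q_L = (274 − 186)/(3/2) = 176/3.
Total output Q = 124, so price P = 288 - (3/2)·124 = 102.

102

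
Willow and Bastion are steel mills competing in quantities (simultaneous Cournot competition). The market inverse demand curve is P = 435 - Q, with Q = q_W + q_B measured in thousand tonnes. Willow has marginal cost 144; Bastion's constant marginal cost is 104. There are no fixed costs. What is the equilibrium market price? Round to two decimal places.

Willow's profit: π_W = (435 - Q)q_W - (144q_W). Setting ∂π_W/∂q_W = 0: 291 - 2q_W - (q_B) = 0.
Bastion's first-order condition: 331 - 2q_B - (q_W) = 0.
So q_W = (291 - q_B)/2 and q_B = (331 - q_W)/2.
Substituting one into the other gives q_W = 251/3 and q_B = 371/3.
Total output Q = 622/3, so price P = 435 - 622/3 = 683/3.

227.67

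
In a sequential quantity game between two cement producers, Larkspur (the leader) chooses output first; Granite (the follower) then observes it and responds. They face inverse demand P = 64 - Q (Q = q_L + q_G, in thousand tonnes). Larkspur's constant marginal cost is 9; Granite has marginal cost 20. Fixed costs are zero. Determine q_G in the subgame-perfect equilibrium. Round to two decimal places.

The follower Granite best-responds to any q_L: π_G = (64 - Q)q_G - 20q_G.
Follower FOC: 44 - q_L - 2q_G = 0, so q_G(q_L) = (44 - q_L)/2.
Larkspur substitutes q_G(q_L) into its own profit: π_L = q_L(64 - q_L - (44 - q_L)/2) - 9q_L = (42 - (1/2)q_L)q_L - 9q_L.
The leader's first-order condition 33 - q_L = 0 yields q_L = 33.
Then q_G = (44 - 33)/2 = 11/2.

5.50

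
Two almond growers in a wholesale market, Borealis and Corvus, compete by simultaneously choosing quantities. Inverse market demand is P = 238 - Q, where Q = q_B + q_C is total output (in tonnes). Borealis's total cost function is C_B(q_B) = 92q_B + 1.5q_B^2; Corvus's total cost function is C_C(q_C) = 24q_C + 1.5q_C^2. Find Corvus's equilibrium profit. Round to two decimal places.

3705.63

Borealis's profit: π_B = (238 - Q)q_B - (92q_B + (3/2)q_B²). Setting ∂π_B/∂q_B = 0: 146 - 5q_B - (q_C) = 0.
Corvus's first-order condition: 214 - 5q_C - (q_B) = 0.
Rearranging gives the reaction functions q_B = (146 - q_C)/5 and q_C = (214 - q_B)/5.
Substituting one into the other gives q_B = 43/2 and q_C = 77/2.
Price P = 238 - 60 = 178.
Corvus's profit: 178·(77/2) - 24·(77/2) - (3/2)(77/2)² = 3705.6250.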